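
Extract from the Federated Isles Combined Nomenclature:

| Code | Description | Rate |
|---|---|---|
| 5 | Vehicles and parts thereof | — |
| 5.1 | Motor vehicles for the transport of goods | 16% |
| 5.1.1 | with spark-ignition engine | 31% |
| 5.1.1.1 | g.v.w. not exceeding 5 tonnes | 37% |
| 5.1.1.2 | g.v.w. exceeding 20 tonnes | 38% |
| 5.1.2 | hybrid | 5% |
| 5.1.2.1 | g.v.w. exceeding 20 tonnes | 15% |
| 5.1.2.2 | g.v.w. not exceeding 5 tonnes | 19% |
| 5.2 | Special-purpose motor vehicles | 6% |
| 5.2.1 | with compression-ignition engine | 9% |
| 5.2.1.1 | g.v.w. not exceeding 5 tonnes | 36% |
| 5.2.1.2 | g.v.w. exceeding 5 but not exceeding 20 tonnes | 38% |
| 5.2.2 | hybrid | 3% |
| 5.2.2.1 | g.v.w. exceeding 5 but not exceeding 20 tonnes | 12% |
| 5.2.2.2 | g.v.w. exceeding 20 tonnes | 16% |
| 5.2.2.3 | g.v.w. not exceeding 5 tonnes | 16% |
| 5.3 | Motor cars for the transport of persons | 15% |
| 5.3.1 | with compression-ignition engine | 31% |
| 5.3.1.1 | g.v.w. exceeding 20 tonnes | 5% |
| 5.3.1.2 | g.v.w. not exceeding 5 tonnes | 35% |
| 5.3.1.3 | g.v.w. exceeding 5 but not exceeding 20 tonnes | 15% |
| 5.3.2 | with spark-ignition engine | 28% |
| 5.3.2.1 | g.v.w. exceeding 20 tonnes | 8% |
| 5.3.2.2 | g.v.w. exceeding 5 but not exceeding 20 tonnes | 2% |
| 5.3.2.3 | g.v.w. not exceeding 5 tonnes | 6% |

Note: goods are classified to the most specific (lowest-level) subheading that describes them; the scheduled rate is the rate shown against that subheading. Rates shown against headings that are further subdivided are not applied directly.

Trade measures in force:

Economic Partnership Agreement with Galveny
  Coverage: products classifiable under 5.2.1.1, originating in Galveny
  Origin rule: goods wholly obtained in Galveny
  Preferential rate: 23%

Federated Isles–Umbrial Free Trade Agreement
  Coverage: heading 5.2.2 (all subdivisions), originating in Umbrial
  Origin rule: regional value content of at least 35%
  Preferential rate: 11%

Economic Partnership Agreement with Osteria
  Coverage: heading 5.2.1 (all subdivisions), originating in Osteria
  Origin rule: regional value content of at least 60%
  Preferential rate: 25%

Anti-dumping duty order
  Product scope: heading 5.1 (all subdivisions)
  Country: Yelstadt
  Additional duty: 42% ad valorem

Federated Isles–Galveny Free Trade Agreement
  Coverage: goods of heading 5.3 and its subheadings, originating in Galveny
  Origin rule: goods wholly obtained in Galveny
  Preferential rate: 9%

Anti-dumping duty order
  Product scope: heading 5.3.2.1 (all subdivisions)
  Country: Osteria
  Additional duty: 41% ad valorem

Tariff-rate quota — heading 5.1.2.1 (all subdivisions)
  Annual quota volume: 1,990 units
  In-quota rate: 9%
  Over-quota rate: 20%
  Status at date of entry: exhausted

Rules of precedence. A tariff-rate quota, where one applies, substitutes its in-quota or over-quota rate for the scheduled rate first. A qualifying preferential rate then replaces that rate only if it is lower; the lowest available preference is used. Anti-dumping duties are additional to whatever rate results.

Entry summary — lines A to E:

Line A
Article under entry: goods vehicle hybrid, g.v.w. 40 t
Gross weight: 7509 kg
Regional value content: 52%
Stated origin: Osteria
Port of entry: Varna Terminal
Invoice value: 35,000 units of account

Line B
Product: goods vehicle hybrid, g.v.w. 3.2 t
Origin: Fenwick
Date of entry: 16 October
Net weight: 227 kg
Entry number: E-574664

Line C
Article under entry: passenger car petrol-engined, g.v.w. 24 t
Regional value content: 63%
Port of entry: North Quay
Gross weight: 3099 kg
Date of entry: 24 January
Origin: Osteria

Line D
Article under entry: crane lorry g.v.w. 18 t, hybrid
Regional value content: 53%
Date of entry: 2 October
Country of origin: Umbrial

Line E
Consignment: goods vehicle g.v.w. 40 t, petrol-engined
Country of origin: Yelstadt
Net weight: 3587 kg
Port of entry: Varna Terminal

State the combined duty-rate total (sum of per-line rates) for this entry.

179%

Line A: goods vehicle → 5.1; hybrid → 5.1.2; g.v.w. 40 t → 5.1.2.1. Scheduled 15%. quota on 5.1.2.1 exhausted → over-quota 20%; Osteria agreement on 5.2.1: 5.1.2.1 not covered. → 20%.
Line B: goods vehicle → 5.1; hybrid → 5.1.2; g.v.w. 3.2 t → 5.1.2.2. Scheduled 19%. No special measure applies. → 19%.
Line C: passenger car → 5.3; petrol-engined → 5.3.2; g.v.w. 24 t → 5.3.2.1. Scheduled 8%. Osteria agreement on 5.2.1: 5.3.2.1 not covered; anti-dumping (Osteria, 5.3.2.1): +41%; total 8% + 41% = 49%. → 49%.
Line D: crane lorry → 5.2; hybrid → 5.2.2; g.v.w. 18 t → 5.2.2.1. Scheduled 12%. Umbrial agreement on 5.2.2: RVC ≥ 35% → 11% available; preferential 11%. → 11%.
Line E: goods vehicle → 5.1; petrol-engined → 5.1.1; g.v.w. 40 t → 5.1.1.2. Scheduled 38%. anti-dumping (Yelstadt, 5.1): +42%; total 38% + 42% = 80%. → 80%.
Sum: 20% + 19% + 49% + 11% + 80% = 179%.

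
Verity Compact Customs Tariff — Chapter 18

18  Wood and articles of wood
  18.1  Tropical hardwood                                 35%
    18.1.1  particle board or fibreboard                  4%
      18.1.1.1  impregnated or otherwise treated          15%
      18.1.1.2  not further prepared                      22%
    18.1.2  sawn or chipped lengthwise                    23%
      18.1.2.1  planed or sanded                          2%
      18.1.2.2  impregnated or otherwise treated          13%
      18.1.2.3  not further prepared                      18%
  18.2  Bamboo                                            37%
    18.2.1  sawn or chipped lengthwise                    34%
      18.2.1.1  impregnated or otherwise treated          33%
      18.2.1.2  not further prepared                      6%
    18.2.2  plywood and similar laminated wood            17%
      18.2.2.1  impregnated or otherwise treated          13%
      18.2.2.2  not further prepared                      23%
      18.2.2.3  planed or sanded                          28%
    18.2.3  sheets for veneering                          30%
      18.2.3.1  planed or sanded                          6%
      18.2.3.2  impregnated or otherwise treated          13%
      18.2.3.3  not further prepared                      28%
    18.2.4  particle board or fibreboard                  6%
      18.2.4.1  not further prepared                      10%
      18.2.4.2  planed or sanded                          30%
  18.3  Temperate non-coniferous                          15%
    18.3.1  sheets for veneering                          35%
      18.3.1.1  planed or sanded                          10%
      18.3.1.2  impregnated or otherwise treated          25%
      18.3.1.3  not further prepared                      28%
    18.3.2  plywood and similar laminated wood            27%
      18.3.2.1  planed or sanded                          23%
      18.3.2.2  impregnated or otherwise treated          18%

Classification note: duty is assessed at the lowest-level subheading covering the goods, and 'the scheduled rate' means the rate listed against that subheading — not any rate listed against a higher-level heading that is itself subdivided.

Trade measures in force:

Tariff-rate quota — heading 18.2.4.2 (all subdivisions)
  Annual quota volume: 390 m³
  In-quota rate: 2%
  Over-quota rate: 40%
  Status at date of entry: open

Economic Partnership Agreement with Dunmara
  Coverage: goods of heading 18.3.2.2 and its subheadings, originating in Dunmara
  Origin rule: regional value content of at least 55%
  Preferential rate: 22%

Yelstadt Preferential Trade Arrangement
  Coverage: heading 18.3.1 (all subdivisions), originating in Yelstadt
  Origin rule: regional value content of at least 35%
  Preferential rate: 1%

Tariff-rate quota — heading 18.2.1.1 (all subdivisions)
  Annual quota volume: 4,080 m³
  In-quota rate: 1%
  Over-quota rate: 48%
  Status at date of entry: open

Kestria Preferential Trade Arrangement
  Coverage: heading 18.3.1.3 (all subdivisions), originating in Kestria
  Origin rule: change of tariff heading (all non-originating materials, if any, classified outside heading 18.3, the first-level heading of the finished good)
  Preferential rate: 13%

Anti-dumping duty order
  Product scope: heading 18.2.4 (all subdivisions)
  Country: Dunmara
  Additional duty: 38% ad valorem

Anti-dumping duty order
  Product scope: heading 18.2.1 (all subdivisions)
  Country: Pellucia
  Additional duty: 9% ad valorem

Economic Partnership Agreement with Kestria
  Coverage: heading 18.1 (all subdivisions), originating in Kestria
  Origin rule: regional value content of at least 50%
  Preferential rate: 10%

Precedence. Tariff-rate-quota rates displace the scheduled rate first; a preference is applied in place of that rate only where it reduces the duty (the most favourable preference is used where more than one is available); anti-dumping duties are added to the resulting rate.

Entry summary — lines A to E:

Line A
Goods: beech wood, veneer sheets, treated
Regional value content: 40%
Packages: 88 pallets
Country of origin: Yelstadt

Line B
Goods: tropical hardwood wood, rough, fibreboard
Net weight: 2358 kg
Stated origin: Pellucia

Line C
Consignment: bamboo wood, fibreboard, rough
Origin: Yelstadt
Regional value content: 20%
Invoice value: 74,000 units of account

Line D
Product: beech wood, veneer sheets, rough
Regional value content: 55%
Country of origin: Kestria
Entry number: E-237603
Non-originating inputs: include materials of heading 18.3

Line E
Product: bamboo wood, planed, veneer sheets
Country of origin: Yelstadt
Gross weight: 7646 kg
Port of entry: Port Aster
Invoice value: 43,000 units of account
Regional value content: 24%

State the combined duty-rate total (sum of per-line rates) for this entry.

Line A: beech → 18.3; veneer sheets → 18.3.1; treated → 18.3.1.2. Scheduled 25%. Yelstadt agreement on 18.3.1: RVC ≥ 35% → 1% available; preferential 1%. → 1%.
Line B: tropical hardwood → 18.1; fibreboard → 18.1.1; rough → 18.1.1.2. Scheduled 22%. No special measure applies. → 22%.
Line C: bamboo → 18.2; fibreboard → 18.2.4; rough → 18.2.4.1. Scheduled 10%. Yelstadt agreement on 18.3.1: 18.2.4.1 not covered. → 10%.
Line D: beech → 18.3; veneer sheets → 18.3.1; rough → 18.3.1.3. Scheduled 28%. Kestria agreement on 18.3.1.3: CTH not met; Kestria agreement on 18.1: 18.3.1.3 not covered. → 28%.
Line E: bamboo → 18.2; veneer sheets → 18.2.3; planed → 18.2.3.1. Scheduled 6%. Yelstadt agreement on 18.3.1: 18.2.3.1 not covered. → 6%.
Sum: 1% + 22% + 10% + 28% + 6% = 67%.

67%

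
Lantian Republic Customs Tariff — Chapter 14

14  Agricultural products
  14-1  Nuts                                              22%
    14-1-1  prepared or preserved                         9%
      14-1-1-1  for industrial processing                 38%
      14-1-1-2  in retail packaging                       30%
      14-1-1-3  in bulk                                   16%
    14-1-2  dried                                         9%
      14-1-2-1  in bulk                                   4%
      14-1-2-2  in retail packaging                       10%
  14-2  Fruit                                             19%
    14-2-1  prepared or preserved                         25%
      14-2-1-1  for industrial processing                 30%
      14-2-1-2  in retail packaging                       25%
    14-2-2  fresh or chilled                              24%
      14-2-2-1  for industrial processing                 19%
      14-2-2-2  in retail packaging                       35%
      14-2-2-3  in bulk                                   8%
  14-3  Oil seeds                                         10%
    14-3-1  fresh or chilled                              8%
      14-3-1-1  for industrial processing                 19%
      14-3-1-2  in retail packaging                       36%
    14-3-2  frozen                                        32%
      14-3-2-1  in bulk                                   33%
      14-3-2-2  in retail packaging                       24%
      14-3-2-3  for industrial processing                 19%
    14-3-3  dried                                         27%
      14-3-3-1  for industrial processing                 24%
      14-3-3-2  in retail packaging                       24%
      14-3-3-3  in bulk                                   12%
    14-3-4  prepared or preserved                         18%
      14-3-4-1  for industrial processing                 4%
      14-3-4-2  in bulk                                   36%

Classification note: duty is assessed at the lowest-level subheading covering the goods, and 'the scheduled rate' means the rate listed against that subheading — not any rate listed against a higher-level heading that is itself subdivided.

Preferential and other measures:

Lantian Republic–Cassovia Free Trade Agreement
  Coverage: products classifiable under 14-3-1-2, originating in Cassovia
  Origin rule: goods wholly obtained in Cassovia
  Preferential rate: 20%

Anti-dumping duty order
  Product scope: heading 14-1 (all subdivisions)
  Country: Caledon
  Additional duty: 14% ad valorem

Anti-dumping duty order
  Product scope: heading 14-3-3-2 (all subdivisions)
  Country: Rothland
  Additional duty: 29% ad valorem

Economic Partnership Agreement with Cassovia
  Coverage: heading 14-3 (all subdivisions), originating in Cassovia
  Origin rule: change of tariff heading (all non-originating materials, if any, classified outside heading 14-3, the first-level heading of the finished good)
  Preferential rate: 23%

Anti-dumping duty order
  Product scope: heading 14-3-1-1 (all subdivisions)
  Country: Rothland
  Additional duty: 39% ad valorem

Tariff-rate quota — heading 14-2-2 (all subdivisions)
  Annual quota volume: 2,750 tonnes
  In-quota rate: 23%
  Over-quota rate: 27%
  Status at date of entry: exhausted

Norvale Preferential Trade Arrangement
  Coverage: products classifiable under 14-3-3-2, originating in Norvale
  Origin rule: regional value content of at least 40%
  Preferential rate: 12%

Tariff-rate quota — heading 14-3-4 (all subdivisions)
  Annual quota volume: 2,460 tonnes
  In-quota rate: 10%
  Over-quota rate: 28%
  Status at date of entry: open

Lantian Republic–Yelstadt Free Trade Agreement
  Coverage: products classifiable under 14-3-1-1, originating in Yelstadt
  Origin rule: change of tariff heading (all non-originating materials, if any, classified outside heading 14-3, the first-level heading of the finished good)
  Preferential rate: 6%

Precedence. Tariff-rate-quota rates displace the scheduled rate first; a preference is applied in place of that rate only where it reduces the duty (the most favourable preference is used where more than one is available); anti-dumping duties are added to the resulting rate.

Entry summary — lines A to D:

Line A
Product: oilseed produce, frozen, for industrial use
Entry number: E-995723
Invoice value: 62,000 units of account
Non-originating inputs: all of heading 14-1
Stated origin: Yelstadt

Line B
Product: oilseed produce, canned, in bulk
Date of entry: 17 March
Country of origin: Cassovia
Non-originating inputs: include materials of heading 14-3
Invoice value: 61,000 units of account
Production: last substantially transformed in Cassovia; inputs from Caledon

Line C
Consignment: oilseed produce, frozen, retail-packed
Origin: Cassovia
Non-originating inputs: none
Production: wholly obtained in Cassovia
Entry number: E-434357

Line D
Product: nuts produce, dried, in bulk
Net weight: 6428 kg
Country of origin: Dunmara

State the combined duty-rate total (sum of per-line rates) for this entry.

56%

Line A: oilseed → 14-3; frozen → 14-3-2; for industrial use → 14-3-2-3. Scheduled 19%. Yelstadt agreement on 14-3-1-1: 14-3-2-3 not covered. → 19%.
Line B: oilseed → 14-3; canned → 14-3-4; in bulk → 14-3-4-2. Scheduled 36%. quota on 14-3-4 open → in-quota 10%; Cassovia agreement on 14-3-1-2: 14-3-4-2 not covered; Cassovia agreement on 14-3: CTH not met. → 10%.
Line C: oilseed → 14-3; frozen → 14-3-2; retail-packed → 14-3-2-2. Scheduled 24%. Cassovia agreement on 14-3-1-2: 14-3-2-2 not covered; Cassovia agreement on 14-3: CTH met → 23% available; preferential 23%. → 23%.
Line D: nuts → 14-1; dried → 14-1-2; in bulk → 14-1-2-1. Scheduled 4%. No special measure applies. → 4%.
Sum: 19% + 10% + 23% + 4% = 56%.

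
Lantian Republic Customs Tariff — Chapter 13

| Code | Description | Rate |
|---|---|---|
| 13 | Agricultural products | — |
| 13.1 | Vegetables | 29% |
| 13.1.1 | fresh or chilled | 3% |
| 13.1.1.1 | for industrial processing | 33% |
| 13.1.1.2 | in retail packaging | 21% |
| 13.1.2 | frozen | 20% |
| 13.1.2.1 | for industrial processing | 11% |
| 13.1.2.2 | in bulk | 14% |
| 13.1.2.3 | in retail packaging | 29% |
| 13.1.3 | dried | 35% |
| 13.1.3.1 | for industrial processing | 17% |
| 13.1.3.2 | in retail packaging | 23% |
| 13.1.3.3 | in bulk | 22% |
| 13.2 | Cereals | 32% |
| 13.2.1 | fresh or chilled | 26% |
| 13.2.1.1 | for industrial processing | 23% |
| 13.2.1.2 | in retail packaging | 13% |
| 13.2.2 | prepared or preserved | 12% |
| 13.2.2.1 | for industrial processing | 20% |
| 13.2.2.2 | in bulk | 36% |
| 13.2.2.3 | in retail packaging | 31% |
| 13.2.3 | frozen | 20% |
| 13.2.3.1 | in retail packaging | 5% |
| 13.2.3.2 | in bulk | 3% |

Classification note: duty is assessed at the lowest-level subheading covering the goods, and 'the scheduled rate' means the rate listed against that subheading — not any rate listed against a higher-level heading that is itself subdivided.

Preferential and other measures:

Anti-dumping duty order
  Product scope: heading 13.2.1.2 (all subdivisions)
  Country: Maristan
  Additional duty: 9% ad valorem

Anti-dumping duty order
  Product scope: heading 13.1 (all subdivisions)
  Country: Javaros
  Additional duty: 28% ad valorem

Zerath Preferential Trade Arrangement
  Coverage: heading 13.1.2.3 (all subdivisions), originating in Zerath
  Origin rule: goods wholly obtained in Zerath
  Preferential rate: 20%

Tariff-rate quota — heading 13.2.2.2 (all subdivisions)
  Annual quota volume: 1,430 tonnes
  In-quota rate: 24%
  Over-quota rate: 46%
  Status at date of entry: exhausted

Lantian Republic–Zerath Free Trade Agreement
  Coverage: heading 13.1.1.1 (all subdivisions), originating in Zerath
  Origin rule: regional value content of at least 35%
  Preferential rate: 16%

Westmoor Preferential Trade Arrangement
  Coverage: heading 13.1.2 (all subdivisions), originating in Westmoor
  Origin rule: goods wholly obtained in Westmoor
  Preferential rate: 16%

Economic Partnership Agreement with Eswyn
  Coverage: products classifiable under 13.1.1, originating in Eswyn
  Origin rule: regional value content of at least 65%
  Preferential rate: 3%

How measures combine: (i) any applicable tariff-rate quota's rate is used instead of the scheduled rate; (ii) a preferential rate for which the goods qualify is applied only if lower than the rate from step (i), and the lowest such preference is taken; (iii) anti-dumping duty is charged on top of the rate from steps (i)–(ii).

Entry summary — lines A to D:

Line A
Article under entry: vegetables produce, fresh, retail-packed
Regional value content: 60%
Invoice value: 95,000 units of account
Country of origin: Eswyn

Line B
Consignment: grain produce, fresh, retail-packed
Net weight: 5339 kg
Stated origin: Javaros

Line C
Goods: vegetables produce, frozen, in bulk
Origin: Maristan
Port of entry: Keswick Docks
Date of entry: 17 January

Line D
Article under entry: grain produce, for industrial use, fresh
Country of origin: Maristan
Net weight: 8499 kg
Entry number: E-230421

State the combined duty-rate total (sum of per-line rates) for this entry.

Line A: vegetables → 13.1; fresh → 13.1.1; retail-packed → 13.1.1.2. Scheduled 21%. Eswyn agreement on 13.1.1: RVC < 65%. → 21%.
Line B: grain → 13.2; fresh → 13.2.1; retail-packed → 13.2.1.2. Scheduled 13%. No special measure applies. → 13%.
Line C: vegetables → 13.1; frozen → 13.1.2; in bulk → 13.1.2.2. Scheduled 14%. No special measure applies. → 14%.
Line D: grain → 13.2; fresh → 13.2.1; for industrial use → 13.2.1.1. Scheduled 23%. No special measure applies. → 23%.
Sum: 21% + 13% + 14% + 23% = 71%.

71%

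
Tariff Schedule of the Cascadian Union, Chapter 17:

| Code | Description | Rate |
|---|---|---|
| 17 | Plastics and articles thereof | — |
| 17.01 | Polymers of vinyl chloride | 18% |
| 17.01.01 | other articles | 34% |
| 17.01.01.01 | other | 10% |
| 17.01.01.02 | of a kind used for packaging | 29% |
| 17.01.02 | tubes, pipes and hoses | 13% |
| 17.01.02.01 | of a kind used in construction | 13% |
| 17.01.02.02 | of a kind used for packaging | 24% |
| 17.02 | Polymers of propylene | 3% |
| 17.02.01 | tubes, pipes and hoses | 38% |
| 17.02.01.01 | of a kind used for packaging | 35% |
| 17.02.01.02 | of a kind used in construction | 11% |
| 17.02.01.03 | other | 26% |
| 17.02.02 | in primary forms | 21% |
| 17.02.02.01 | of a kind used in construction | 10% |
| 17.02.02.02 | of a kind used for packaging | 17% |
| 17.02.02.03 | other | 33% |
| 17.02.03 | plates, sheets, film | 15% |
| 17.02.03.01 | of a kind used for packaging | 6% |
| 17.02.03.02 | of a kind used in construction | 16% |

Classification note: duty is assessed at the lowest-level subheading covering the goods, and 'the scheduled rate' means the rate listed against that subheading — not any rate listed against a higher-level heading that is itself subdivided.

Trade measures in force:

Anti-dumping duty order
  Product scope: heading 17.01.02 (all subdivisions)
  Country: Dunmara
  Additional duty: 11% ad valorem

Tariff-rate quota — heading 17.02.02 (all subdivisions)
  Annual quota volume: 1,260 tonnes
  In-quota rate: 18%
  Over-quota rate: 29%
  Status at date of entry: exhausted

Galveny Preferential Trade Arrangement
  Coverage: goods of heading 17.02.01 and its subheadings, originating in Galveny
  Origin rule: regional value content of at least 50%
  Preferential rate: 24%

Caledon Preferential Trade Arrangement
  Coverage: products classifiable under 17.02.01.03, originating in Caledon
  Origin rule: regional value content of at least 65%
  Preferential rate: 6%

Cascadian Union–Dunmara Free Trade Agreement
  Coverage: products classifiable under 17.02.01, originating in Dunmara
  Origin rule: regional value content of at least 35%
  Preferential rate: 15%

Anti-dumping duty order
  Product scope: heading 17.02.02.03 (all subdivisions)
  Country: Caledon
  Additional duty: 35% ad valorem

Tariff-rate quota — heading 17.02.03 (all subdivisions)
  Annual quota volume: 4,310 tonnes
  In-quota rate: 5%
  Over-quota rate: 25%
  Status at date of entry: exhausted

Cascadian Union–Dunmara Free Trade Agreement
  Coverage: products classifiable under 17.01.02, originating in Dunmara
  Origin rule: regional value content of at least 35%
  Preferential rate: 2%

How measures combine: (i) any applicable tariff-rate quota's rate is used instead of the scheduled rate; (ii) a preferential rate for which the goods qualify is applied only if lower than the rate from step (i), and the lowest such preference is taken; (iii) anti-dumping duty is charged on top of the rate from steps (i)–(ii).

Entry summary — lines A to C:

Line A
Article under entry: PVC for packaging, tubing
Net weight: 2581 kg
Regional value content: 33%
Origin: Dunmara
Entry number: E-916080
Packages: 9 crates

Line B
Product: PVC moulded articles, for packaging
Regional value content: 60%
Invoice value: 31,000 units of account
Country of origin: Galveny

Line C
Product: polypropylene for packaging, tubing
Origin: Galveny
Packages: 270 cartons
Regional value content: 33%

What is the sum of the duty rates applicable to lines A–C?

99%

Line A: PVC → 17.01; tubing → 17.01.02; for packaging → 17.01.02.02. Scheduled 24%. Dunmara agreement on 17.02.01: 17.01.02.02 not covered; Dunmara agreement on 17.01.02: RVC < 35%; anti-dumping (Dunmara, 17.01.02): +11%; total 24% + 11% = 35%. → 35%.
Line B: PVC → 17.01; moulded articles → 17.01.01; for packaging → 17.01.01.02. Scheduled 29%. Galveny agreement on 17.02.01: 17.01.01.02 not covered. → 29%.
Line C: polypropylene → 17.02; tubing → 17.02.01; for packaging → 17.02.01.01. Scheduled 35%. Galveny agreement on 17.02.01: RVC < 50%. → 35%.
Sum: 35% + 29% + 35% = 99%.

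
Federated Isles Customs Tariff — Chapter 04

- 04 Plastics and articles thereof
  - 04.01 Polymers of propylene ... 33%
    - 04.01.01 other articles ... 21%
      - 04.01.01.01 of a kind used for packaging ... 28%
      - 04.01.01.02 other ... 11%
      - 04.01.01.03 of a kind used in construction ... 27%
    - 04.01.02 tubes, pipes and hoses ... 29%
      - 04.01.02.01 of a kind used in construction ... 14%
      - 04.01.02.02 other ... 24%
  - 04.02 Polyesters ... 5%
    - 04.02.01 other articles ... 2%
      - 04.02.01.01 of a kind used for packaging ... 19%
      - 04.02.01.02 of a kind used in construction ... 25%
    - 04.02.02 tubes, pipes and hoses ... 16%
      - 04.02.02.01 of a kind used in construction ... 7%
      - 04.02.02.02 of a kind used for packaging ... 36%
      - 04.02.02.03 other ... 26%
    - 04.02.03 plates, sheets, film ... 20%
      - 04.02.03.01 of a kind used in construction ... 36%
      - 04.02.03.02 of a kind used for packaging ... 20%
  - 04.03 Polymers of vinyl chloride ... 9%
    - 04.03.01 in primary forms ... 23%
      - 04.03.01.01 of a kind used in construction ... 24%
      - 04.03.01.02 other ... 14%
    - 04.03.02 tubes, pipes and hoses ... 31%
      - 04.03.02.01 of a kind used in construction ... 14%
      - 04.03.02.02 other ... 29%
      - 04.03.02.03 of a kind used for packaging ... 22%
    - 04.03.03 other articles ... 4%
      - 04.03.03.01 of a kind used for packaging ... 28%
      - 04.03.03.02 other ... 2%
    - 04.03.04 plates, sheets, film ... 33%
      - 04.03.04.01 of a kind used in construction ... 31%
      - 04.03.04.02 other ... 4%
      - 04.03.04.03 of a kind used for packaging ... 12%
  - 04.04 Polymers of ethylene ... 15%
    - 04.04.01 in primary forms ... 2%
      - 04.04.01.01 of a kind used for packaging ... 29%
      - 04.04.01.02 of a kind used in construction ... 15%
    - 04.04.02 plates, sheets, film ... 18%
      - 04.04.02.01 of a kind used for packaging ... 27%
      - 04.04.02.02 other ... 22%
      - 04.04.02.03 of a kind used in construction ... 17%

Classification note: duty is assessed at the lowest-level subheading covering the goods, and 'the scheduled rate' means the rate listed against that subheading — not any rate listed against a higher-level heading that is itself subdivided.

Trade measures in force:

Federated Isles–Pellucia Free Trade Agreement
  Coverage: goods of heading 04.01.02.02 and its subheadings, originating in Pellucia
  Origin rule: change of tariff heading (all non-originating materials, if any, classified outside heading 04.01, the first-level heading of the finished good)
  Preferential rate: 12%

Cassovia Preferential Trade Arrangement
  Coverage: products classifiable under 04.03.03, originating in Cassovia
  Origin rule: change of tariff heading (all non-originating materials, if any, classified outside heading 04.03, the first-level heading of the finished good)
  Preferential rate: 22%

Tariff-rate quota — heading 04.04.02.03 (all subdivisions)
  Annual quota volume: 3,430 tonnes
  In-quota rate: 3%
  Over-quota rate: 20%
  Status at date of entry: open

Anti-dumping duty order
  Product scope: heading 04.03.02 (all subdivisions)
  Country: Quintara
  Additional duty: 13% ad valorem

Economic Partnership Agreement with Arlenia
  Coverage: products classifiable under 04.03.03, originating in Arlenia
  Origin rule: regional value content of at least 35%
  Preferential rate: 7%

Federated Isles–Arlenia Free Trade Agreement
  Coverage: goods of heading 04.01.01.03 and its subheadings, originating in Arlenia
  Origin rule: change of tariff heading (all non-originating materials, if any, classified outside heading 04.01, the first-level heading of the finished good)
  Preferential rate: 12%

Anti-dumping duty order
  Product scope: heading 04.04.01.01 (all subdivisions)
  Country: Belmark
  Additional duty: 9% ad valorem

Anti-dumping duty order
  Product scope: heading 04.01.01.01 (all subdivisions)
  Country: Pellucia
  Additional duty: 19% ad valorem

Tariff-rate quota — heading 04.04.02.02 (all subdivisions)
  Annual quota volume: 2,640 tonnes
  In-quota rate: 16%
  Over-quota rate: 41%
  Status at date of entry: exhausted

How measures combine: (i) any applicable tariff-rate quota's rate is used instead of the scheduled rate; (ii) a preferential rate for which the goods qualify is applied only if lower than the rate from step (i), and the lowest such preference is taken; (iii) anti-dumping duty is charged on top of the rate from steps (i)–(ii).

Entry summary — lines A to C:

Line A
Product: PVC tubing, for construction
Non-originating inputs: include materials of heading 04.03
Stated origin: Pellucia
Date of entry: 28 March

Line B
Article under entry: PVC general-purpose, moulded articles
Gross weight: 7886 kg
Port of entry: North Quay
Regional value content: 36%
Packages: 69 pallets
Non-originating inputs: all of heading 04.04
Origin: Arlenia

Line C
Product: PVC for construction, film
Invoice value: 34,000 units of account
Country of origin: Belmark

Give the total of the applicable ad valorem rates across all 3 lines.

47%

Line A: PVC → 04.03; tubing → 04.03.02; for construction → 04.03.02.01. Scheduled 14%. Pellucia agreement on 04.01.02.02: 04.03.02.01 not covered. → 14%.
Line B: PVC → 04.03; moulded articles → 04.03.03; general-purpose → 04.03.03.02. Scheduled 2%. Arlenia agreement on 04.03.03: RVC ≥ 35% → 7% available; Arlenia agreement on 04.01.01.03: 04.03.03.02 not covered; preference 7% not lower than 2% → no reduction. → 2%.
Line C: PVC → 04.03; film → 04.03.04; for construction → 04.03.04.01. Scheduled 31%. No special measure applies. → 31%.
Sum: 14% + 2% + 31% = 47%.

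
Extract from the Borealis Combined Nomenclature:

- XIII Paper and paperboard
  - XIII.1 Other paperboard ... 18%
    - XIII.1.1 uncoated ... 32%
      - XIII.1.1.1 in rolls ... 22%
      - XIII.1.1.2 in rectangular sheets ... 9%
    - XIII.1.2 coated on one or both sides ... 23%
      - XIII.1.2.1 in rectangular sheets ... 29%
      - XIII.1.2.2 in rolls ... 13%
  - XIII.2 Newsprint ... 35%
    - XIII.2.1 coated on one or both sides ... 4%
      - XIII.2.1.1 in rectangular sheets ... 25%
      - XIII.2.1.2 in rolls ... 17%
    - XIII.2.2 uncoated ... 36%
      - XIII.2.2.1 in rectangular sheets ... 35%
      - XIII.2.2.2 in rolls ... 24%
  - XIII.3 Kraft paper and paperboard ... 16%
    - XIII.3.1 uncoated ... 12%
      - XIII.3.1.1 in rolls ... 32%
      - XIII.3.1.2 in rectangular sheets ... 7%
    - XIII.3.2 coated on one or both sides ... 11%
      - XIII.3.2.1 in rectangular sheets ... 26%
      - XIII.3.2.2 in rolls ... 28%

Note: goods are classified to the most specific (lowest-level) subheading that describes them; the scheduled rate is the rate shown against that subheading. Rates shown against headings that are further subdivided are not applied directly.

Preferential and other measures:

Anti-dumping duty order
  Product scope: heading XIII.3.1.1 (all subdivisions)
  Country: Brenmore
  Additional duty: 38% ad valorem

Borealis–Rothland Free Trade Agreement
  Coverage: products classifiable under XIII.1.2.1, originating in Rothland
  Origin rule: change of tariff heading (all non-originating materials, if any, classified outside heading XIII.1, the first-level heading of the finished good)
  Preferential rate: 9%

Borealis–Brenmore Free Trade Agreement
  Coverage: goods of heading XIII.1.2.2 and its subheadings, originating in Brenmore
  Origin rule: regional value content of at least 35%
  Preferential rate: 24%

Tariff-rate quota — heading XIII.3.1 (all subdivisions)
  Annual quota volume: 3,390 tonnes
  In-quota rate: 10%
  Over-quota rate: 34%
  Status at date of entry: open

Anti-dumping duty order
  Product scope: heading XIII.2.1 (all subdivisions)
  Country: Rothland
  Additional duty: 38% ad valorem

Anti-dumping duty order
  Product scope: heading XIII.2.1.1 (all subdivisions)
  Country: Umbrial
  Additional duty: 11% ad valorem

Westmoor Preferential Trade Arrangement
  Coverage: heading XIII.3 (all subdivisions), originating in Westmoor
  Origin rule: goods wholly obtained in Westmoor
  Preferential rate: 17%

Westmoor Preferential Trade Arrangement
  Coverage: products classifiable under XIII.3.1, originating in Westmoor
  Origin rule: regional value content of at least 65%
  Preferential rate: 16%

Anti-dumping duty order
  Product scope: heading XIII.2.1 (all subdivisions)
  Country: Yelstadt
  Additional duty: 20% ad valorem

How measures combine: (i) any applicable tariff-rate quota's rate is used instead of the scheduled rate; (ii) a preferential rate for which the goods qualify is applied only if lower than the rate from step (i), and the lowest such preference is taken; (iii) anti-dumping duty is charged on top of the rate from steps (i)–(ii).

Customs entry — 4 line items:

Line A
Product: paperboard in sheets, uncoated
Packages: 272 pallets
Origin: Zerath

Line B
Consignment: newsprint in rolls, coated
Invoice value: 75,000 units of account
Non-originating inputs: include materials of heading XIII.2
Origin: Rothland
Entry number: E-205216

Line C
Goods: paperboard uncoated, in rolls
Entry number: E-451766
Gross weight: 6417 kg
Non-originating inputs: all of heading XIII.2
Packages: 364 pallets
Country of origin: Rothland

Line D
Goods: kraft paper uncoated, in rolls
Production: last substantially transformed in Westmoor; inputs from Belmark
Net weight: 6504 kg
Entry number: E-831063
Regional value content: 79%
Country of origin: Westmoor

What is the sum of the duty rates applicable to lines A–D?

96%

Line A: paperboard → XIII.1; uncoated → XIII.1.1; in sheets → XIII.1.1.2. Scheduled 9%. No special measure applies. → 9%.
Line B: newsprint → XIII.2; coated → XIII.2.1; in rolls → XIII.2.1.2. Scheduled 17%. Rothland agreement on XIII.1.2.1: XIII.2.1.2 not covered; anti-dumping (Rothland, XIII.2.1): +38%; total 17% + 38% = 55%. → 55%.
Line C: paperboard → XIII.1; uncoated → XIII.1.1; in rolls → XIII.1.1.1. Scheduled 22%. Rothland agreement on XIII.1.2.1: XIII.1.1.1 not covered. → 22%.
Line D: kraft paper → XIII.3; uncoated → XIII.3.1; in rolls → XIII.3.1.1. Scheduled 32%. quota on XIII.3.1 open → in-quota 10%; Westmoor agreement on XIII.3: not wholly obtained; Westmoor agreement on XIII.3.1: RVC ≥ 65% → 16% available; preference 16% not lower than 10% → no reduction. → 10%.
Sum: 9% + 55% + 22% + 10% = 96%.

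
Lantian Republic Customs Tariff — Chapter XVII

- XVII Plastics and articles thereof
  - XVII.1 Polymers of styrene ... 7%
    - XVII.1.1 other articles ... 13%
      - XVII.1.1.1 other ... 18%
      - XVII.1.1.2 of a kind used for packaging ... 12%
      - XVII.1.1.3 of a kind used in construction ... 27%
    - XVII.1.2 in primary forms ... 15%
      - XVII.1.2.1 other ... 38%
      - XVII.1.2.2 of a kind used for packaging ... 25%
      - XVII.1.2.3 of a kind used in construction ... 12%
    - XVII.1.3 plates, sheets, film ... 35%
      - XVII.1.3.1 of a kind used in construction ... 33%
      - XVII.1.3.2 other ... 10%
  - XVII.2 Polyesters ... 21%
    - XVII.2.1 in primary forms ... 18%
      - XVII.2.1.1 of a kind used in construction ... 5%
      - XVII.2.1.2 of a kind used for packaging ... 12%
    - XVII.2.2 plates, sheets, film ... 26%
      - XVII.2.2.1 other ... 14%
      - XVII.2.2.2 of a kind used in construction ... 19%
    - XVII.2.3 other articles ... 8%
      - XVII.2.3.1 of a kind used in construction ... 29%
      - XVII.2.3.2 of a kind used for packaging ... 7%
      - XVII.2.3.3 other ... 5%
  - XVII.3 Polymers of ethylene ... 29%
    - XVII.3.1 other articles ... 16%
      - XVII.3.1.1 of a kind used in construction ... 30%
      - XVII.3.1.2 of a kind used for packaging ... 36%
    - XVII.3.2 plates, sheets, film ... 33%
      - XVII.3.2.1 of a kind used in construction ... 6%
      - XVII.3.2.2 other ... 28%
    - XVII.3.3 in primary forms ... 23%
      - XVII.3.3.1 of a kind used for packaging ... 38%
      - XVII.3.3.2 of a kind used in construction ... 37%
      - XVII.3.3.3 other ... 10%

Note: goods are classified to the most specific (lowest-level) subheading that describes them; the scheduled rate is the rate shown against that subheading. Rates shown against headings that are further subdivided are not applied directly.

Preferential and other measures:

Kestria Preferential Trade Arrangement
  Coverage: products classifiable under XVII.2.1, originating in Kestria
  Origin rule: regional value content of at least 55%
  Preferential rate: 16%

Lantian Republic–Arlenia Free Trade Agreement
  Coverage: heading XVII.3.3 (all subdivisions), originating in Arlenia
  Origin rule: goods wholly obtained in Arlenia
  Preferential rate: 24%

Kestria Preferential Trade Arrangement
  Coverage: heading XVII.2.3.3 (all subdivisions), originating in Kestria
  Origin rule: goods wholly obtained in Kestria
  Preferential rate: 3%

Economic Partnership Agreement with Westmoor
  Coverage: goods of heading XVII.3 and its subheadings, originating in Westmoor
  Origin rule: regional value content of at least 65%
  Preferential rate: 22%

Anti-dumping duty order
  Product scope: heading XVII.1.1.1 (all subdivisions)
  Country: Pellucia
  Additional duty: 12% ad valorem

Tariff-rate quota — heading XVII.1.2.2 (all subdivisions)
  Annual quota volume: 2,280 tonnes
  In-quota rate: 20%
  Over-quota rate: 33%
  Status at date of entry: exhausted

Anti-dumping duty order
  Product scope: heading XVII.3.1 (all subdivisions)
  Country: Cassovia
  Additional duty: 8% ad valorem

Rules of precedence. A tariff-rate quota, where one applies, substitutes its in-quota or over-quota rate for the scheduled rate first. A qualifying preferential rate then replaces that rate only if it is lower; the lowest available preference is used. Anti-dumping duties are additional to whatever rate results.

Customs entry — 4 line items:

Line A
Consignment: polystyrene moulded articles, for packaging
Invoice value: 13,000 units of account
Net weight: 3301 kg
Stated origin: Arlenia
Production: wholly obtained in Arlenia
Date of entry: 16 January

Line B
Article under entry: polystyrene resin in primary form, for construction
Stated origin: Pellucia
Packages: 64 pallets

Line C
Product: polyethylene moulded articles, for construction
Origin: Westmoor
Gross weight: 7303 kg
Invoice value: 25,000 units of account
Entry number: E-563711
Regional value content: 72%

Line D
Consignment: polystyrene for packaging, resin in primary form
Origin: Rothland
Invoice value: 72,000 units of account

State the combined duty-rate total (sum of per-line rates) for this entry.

Line A: polystyrene → XVII.1; moulded articles → XVII.1.1; for packaging → XVII.1.1.2. Scheduled 12%. Arlenia agreement on XVII.3.3: XVII.1.1.2 not covered. → 12%.
Line B: polystyrene → XVII.1; resin in primary form → XVII.1.2; for construction → XVII.1.2.3. Scheduled 12%. No special measure applies. → 12%.
Line C: polyethylene → XVII.3; moulded articles → XVII.3.1; for construction → XVII.3.1.1. Scheduled 30%. Westmoor agreement on XVII.3: RVC ≥ 65% → 22% available; preferential 22%. → 22%.
Line D: polystyrene → XVII.1; resin in primary form → XVII.1.2; for packaging → XVII.1.2.2. Scheduled 25%. quota on XVII.1.2.2 exhausted → over-quota 33%. → 33%.
Sum: 12% + 12% + 22% + 33% = 79%.

79%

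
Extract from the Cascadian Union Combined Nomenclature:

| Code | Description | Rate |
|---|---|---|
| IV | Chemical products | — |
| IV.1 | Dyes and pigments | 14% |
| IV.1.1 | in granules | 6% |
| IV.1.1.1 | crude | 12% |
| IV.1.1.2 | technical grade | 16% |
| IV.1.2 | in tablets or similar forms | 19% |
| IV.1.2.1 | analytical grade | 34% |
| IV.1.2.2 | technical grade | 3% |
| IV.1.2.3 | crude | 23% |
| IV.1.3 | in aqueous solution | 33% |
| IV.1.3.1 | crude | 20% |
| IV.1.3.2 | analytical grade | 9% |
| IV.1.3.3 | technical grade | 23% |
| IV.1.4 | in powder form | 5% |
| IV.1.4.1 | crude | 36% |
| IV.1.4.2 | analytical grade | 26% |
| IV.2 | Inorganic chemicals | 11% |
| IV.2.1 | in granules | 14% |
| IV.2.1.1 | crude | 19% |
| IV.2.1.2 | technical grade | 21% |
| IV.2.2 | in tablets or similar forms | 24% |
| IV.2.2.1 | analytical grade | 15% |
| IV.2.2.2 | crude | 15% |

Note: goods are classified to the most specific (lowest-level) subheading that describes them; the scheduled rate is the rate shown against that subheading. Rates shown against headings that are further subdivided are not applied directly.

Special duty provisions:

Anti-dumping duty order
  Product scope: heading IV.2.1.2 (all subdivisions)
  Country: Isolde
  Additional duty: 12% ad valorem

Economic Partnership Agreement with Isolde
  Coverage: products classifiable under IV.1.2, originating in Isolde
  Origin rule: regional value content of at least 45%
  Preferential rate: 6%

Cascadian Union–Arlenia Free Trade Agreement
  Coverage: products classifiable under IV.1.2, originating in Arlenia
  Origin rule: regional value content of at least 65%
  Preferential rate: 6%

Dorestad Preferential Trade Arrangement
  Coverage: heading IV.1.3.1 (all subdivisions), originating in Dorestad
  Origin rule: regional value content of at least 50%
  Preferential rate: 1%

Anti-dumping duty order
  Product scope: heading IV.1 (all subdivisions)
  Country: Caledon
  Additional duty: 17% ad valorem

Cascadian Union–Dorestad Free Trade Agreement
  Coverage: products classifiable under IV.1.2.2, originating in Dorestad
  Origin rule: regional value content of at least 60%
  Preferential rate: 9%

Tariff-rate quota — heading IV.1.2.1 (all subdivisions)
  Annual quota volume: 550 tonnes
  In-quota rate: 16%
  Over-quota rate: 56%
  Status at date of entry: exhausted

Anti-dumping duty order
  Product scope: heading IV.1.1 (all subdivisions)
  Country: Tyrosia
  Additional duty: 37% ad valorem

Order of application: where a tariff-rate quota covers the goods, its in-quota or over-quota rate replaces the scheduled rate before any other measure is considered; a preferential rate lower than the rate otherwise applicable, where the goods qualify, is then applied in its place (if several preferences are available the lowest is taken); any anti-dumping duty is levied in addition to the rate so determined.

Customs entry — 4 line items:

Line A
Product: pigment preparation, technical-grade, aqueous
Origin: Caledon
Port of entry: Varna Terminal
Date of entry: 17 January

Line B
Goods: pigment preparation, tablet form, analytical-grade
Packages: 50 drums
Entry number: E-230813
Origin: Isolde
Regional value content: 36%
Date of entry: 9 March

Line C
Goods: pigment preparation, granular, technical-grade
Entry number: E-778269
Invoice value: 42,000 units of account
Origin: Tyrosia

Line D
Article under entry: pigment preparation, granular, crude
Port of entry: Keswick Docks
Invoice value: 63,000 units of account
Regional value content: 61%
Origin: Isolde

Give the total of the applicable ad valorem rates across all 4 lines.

Line A: pigment → IV.1; aqueous → IV.1.3; technical-grade → IV.1.3.3. Scheduled 23%. anti-dumping (Caledon, IV.1): +17%; total 23% + 17% = 40%. → 40%.
Line B: pigment → IV.1; tablet form → IV.1.2; analytical-grade → IV.1.2.1. Scheduled 34%. quota on IV.1.2.1 exhausted → over-quota 56%; Isolde agreement on IV.1.2: RVC < 45%. → 56%.
Line C: pigment → IV.1; granular → IV.1.1; technical-grade → IV.1.1.2. Scheduled 16%. anti-dumping (Tyrosia, IV.1.1): +37%; total 16% + 37% = 53%. → 53%.
Line D: pigment → IV.1; granular → IV.1.1; crude → IV.1.1.1. Scheduled 12%. Isolde agreement on IV.1.2: IV.1.1.1 not covered. → 12%.
Sum: 40% + 56% + 53% + 12% = 161%.

161%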